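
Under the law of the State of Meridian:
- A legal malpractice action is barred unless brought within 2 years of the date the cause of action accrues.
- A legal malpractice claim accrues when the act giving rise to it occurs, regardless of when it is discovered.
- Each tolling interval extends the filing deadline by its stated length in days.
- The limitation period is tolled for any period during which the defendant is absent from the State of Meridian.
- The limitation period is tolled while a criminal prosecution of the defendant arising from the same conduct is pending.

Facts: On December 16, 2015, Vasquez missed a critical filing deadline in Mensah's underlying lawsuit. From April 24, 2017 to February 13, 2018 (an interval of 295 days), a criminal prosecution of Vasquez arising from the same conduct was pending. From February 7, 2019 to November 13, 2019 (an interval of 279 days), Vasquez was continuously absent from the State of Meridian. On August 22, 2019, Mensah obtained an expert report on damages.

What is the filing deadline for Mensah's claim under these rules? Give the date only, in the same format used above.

The limitation period began to run on December 16, 2015.
2 years from December 16, 2015 is December 16, 2017.
Because the pending criminal prosecution ran from April 24, 2017 to February 13, 2018, the deadline is extended by 295 days to October 7, 2018.
The defendant's absence from the jurisdiction from February 7, 2019 to November 13, 2019 began after the period had already run on October 7, 2018, so it has no tolling effect.
Nothing else in the chronology tolls or restarts the period.

October 7, 2018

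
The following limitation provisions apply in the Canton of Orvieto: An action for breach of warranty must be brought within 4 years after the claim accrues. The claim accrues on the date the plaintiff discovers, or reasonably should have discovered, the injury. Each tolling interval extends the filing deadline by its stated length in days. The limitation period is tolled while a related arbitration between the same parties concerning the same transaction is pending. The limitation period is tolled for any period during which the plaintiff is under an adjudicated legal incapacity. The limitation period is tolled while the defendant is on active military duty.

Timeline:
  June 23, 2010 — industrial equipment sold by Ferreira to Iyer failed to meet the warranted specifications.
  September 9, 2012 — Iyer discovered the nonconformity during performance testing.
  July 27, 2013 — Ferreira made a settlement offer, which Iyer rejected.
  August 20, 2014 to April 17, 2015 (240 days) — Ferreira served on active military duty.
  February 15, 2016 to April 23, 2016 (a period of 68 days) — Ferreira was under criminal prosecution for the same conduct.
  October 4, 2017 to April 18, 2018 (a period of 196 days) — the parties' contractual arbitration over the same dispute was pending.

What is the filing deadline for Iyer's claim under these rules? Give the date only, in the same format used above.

The claim did not accrue until Iyer discovered the injury on September 9, 2012; the June 23, 2010 act date does not start the clock under the stated rule.
4 years from September 9, 2012 is September 9, 2016.
The defendant's active military service from August 20, 2014 to April 17, 2015 tolled the period for 240 days, extending the deadline to May 7, 2017.
The pending related arbitration from October 4, 2017 to April 18, 2018 began after the period had already run on May 7, 2017, so it has no tolling effect.
Although a criminal prosecution ran from February 15, 2016 to April 23, 2016, the stated rules do not make that a tolling event, so it is disregarded.
Nothing else in the chronology tolls or restarts the period.

May 7, 2017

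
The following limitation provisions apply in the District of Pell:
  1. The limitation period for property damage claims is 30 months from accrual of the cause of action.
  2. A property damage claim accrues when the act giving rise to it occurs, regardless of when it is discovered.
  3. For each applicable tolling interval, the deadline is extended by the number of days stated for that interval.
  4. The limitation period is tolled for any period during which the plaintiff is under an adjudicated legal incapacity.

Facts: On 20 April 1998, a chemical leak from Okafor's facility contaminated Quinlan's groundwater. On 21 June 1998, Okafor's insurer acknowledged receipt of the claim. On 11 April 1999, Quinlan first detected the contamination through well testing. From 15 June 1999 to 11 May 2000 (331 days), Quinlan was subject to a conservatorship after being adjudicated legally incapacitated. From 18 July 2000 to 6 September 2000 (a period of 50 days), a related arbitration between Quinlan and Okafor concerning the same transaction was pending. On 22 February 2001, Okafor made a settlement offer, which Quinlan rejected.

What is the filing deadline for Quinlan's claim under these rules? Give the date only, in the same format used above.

16 September 2001

Because the rule ties accrual to occurrence, the claim accrued on 20 April 1998, not on the 11 April 1999 discovery date.
The untolled deadline — 30 months after 20 April 1998 — is 20 October 2000.
Because the plaintiff's legal incapacity ran from 15 June 1999 to 11 May 2000, the deadline is extended by 331 days to 16 September 2001.
The pending related arbitration from 18 July 2000 to 6 September 2000 does not toll the period, because no stated rule makes a pending arbitration a tolling event.
The other events in the timeline have no effect on the limitation period under the stated rules.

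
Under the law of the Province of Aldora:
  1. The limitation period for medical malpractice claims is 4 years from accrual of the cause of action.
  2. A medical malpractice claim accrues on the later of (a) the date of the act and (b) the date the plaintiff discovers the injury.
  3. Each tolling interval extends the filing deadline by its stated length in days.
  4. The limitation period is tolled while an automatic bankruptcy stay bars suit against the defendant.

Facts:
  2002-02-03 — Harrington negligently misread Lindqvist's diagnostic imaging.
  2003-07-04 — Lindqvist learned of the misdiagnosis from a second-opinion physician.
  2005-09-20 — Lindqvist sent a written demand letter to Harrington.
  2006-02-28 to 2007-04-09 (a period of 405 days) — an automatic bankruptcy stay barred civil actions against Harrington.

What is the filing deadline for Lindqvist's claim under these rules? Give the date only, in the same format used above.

2008-08-12

The claim accrued on 2003-07-04 — the later of the 2002-02-03 act and the 2003-07-04 discovery.
Adding the 4 years base period to 2003-07-04 gives a deadline of 2007-07-04, before any tolling.
The automatic bankruptcy stay from 2006-02-28 to 2007-04-09 tolled the period for 405 days, extending the deadline to 2008-08-12.
None of the other events listed affects the running of the period under the stated rules.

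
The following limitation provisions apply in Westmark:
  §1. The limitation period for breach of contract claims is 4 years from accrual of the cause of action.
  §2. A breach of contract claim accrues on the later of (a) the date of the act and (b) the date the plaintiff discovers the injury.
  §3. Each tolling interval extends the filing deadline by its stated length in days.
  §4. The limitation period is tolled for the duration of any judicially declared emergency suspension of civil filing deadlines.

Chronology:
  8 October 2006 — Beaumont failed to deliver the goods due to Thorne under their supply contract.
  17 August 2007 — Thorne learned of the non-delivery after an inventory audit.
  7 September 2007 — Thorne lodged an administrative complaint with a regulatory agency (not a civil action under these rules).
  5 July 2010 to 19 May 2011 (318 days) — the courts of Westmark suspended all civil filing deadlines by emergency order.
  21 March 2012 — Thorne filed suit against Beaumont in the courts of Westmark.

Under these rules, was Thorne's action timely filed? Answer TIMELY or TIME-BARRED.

The claim accrued on 17 August 2007 — the later of the 8 October 2006 act and the 17 August 2007 discovery.
Adding the 4 years base period to 17 August 2007 gives a deadline of 17 August 2011, before any tolling.
The emergency suspension of filing deadlines from 5 July 2010 to 19 May 2011 tolled the period for 318 days, extending the deadline to 30 June 2012.
None of the other events listed affects the running of the period under the stated rules.
The 21 March 2012 filing precedes the 30 June 2012 deadline; the claim is timely.

TIMELY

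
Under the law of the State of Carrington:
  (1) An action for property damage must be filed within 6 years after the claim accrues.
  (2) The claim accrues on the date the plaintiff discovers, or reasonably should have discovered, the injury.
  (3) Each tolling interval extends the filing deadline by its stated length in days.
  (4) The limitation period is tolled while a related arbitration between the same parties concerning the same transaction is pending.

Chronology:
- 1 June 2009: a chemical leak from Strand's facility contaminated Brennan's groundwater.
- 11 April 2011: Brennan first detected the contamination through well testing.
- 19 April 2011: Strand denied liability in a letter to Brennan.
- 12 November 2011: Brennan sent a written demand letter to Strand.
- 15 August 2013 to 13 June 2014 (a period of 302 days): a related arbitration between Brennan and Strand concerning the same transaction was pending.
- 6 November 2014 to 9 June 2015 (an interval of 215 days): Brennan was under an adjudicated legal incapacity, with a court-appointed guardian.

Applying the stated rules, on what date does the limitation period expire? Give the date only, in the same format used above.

7 February 2018

Under the discovery rule, the claim accrued on 11 April 2011, when Brennan discovered the injury — not on the 1 June 2009 date of the underlying act.
6 years from 11 April 2011 is 11 April 2017.
The period was tolled for 302 days by the pending related arbitration (15 August 2013 to 13 June 2014), pushing the deadline to 7 February 2018.
No stated provision tolls the period for the plaintiff's incapacity, so the interval from 6 November 2014 to 9 June 2015 has no effect on the deadline.
The other events in the timeline have no effect on the limitation period under the stated rules.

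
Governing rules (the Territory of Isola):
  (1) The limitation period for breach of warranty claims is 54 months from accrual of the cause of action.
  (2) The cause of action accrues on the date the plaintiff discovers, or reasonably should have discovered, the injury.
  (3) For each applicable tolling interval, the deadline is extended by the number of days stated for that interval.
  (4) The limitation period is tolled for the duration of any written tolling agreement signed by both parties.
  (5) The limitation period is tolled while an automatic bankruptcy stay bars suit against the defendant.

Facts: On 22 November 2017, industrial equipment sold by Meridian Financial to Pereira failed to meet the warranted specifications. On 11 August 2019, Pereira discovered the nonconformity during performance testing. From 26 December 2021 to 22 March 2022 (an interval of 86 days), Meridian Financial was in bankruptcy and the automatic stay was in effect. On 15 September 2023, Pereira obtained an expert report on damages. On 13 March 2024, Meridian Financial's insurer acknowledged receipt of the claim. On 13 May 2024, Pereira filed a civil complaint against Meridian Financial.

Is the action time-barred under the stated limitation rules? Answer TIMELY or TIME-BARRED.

TIME-BARRED

The claim did not accrue until Pereira discovered the injury on 11 August 2019; the 22 November 2017 act date does not start the clock under the stated rule.
Adding the 54 months base period to 11 August 2019 gives a deadline of 11 February 2024, before any tolling.
Because the automatic bankruptcy stay ran from 26 December 2021 to 22 March 2022, the deadline is extended by 86 days to 7 May 2024.
The other events in the timeline have no effect on the limitation period under the stated rules.
Filing on 13 May 2024 missed the 7 May 2024 deadline — the action is time-barred.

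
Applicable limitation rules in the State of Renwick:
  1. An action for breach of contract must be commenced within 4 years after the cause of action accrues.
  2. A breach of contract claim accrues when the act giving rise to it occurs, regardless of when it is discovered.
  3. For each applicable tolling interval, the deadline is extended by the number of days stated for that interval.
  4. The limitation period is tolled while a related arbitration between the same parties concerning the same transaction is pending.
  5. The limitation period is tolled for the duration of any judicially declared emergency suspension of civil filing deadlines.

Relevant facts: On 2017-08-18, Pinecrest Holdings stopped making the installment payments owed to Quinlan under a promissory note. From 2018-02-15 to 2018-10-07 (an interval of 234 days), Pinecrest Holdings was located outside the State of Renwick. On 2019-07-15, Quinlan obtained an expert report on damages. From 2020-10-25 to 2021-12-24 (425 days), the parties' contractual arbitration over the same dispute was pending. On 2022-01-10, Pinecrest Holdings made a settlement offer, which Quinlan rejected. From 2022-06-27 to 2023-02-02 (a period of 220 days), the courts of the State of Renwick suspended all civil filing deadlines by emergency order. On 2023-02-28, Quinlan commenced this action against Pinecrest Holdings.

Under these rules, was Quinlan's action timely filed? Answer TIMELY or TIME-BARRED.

The cause of action accrued on 2017-08-18, the date of the act.
4 years from 2017-08-18 is 2021-08-18.
Because the pending related arbitration ran from 2020-10-25 to 2021-12-24, the deadline is extended by 425 days to 2022-10-17.
The period was tolled for 220 days by the emergency suspension of filing deadlines (2022-06-27 to 2023-02-02), pushing the deadline to 2023-05-25.
No stated provision tolls the period for the defendant's absence, so the interval from 2018-02-15 to 2018-10-07 has no effect on the deadline.
Nothing else in the chronology tolls or restarts the period.
Filing on 2023-02-28 beat the 2023-05-25 deadline — the action is timely.

TIMELY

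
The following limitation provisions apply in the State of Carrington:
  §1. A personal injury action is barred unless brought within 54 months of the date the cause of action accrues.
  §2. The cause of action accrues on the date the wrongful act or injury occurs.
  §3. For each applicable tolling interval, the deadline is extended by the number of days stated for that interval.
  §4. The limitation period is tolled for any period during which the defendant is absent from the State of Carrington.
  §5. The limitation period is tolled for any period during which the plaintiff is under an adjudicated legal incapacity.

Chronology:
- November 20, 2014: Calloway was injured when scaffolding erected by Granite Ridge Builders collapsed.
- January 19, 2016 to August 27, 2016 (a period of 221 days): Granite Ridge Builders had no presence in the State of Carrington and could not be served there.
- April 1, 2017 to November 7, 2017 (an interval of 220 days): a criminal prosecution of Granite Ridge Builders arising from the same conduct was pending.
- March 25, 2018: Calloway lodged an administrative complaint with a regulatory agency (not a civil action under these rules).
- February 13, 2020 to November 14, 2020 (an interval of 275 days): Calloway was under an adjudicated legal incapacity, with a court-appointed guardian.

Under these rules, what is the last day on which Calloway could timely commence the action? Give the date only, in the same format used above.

December 27, 2019

The cause of action accrued on November 20, 2014, the date of the act.
Adding the 54 months base period to November 20, 2014 gives a deadline of May 20, 2019, before any tolling.
Because the defendant's absence from the jurisdiction ran from January 19, 2016 to August 27, 2016, the deadline is extended by 221 days to December 27, 2019.
The plaintiff's legal incapacity from February 13, 2020 to November 14, 2020 began after the period had already run on December 27, 2019, so it has no tolling effect.
No stated provision tolls the period for a criminal prosecution, so the interval from April 1, 2017 to November 7, 2017 has no effect on the deadline.
The other events in the timeline have no effect on the limitation period under the stated rules.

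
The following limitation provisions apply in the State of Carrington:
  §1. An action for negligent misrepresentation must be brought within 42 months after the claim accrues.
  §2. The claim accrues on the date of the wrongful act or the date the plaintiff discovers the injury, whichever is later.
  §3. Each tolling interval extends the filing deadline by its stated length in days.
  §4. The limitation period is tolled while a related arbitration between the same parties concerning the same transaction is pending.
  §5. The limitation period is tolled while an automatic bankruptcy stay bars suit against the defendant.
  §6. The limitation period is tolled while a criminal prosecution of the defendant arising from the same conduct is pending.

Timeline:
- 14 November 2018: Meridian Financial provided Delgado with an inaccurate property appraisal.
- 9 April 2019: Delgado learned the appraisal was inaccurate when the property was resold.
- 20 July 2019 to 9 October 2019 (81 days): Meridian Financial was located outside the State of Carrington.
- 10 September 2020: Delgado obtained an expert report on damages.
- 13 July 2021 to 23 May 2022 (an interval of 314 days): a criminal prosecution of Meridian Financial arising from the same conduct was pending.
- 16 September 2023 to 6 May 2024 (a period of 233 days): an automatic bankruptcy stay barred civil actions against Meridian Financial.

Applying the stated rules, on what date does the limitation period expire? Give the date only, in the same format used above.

The claim accrued on 9 April 2019 — the later of the 14 November 2018 act and the 9 April 2019 discovery.
Adding the 42 months base period to 9 April 2019 gives a deadline of 9 October 2022, before any tolling.
The period was tolled for 314 days by the pending criminal prosecution (13 July 2021 to 23 May 2022), pushing the deadline to 19 August 2023.
The automatic bankruptcy stay from 16 September 2023 to 6 May 2024 began after the period had already run on 19 August 2023, so it has no tolling effect.
No stated provision tolls the period for the defendant's absence, so the interval from 20 July 2019 to 9 October 2019 has no effect on the deadline.
The other events in the timeline have no effect on the limitation period under the stated rules.

19 August 2023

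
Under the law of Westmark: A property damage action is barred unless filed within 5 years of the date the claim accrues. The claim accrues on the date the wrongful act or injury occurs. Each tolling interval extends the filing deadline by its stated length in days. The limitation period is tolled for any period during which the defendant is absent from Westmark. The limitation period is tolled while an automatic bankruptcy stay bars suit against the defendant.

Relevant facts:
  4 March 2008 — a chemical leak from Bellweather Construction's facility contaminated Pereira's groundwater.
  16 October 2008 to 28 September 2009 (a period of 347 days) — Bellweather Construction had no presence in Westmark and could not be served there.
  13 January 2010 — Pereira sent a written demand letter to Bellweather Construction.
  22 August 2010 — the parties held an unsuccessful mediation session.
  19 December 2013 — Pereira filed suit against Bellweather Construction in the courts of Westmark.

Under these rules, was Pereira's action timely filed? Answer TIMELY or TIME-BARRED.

The limitation period began to run on 4 March 2008.
Adding the 5 years base period to 4 March 2008 gives a deadline of 4 March 2013, before any tolling.
The defendant's absence from the jurisdiction from 16 October 2008 to 28 September 2009 tolled the period for 347 days, extending the deadline to 14 February 2014.
Nothing else in the chronology tolls or restarts the period.
Pereira filed on 19 December 2013, before the 14 February 2014 deadline, so the action is timely.

TIMELY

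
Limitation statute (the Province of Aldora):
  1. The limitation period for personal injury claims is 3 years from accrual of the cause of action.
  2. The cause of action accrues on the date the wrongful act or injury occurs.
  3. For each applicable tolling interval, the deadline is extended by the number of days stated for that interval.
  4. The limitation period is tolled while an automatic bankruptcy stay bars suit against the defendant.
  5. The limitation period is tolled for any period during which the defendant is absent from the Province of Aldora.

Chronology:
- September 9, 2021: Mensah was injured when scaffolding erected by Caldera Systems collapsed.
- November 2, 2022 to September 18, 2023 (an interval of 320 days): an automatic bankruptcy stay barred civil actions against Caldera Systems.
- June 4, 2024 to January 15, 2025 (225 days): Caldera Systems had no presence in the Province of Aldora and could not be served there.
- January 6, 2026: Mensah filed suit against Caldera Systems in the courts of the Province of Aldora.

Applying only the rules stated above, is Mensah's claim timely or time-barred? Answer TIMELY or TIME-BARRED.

TIMELY

The claim accrued on September 9, 2021, when the wrongful act occurred.
Adding the 3 years base period to September 9, 2021 gives a deadline of September 9, 2024, before any tolling.
The automatic bankruptcy stay from November 2, 2022 to September 18, 2023 tolled the period for 320 days, extending the deadline to July 26, 2025.
Because the defendant's absence from the jurisdiction ran from June 4, 2024 to January 15, 2025, the deadline is extended by 225 days to March 8, 2026.
Mensah filed on January 6, 2026, before the March 8, 2026 deadline, so the action is timely.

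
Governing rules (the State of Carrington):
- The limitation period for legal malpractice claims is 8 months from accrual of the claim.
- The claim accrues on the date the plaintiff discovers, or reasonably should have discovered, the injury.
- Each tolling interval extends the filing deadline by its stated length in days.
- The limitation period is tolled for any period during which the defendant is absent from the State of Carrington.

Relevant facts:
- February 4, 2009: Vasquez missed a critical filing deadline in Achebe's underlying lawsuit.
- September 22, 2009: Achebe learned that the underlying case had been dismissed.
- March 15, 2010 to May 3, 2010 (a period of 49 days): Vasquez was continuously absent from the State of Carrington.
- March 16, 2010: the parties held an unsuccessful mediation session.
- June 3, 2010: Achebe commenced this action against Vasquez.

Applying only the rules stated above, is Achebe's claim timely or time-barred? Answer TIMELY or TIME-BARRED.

The claim did not accrue until Achebe discovered the injury on September 22, 2009; the February 4, 2009 act date does not start the clock under the stated rule.
8 months from September 22, 2009 is May 22, 2010.
The defendant's absence from the jurisdiction from March 15, 2010 to May 3, 2010 tolled the period for 49 days, extending the deadline to July 10, 2010.
The other events in the timeline have no effect on the limitation period under the stated rules.
Filing on June 3, 2010 beat the July 10, 2010 deadline — the action is timely.

TIMELY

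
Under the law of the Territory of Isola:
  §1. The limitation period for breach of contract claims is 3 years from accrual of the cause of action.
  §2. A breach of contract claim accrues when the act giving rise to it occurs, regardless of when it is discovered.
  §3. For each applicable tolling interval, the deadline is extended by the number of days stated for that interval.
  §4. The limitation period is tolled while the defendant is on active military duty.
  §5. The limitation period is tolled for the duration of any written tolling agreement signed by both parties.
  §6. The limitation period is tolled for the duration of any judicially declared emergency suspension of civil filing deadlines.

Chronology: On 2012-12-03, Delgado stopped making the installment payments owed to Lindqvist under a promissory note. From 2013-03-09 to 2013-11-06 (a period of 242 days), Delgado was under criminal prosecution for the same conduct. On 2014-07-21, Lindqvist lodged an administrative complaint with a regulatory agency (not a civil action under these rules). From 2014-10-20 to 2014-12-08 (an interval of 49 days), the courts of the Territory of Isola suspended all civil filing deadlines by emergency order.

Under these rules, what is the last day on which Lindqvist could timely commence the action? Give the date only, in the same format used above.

2016-01-21

The cause of action accrued on 2012-12-03, the date of the act.
The untolled deadline — 3 years after 2012-12-03 — is 2015-12-03.
The emergency suspension of filing deadlines from 2014-10-20 to 2014-12-08 tolled the period for 49 days, extending the deadline to 2016-01-21.
No stated provision tolls the period for a criminal prosecution, so the interval from 2013-03-09 to 2013-11-06 has no effect on the deadline.
Nothing else in the chronology tolls or restarts the period.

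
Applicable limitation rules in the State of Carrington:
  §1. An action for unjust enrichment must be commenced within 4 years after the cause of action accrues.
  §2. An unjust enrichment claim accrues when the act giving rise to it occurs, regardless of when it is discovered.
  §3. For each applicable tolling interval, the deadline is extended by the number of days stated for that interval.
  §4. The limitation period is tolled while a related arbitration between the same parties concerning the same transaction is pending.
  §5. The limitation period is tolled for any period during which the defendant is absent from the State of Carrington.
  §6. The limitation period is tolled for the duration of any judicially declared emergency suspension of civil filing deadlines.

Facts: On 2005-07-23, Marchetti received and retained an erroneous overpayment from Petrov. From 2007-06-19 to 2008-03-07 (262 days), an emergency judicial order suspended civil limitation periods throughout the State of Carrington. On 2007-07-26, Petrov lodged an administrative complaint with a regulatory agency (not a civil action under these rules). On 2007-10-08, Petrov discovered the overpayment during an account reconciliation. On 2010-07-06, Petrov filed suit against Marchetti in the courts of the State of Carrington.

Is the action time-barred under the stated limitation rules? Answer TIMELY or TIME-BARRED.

TIME-BARRED

The claim accrued on 2005-07-23, when the wrongful act occurred; under the stated occurrence rule the 2007-10-08 discovery does not delay accrual.
Adding the 4 years base period to 2005-07-23 gives a deadline of 2009-07-23, before any tolling.
The period was tolled for 262 days by the emergency suspension of filing deadlines (2007-06-19 to 2008-03-07), pushing the deadline to 2010-04-11.
None of the other events listed affects the running of the period under the stated rules.
The 2010-07-06 filing falls after the 2010-04-11 deadline; the claim is time-barred.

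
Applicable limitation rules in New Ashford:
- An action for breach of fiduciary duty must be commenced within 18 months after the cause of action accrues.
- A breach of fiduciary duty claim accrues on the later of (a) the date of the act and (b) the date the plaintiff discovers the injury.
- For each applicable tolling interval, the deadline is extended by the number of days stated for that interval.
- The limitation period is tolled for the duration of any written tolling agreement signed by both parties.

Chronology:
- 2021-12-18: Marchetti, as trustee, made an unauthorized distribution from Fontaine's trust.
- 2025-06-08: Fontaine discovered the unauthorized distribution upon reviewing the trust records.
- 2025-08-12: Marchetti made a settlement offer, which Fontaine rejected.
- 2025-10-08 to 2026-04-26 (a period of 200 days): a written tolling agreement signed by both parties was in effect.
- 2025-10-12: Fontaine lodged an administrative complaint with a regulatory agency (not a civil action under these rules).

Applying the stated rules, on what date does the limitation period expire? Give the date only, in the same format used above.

2027-06-26

Taking the later of the act (2021-12-18) and discovery (2025-06-08), the claim accrued on 2025-06-08.
Adding the 18 months base period to 2025-06-08 gives a deadline of 2026-12-08, before any tolling.
Because the written tolling agreement ran from 2025-10-08 to 2026-04-26, the deadline is extended by 200 days to 2027-06-26.
Nothing else in the chronology tolls or restarts the period.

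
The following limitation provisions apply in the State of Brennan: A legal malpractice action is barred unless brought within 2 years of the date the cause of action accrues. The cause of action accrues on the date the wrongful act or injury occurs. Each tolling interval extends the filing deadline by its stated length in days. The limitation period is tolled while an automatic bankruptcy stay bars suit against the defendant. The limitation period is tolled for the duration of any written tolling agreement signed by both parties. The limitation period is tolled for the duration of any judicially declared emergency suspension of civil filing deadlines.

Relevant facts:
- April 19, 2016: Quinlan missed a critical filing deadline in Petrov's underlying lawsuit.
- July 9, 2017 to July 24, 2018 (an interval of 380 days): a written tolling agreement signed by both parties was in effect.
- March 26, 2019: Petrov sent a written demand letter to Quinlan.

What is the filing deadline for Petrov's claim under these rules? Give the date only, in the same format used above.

The limitation period began to run on April 19, 2016.
The untolled deadline — 2 years after April 19, 2016 — is April 19, 2018.
The period was tolled for 380 days by the written tolling agreement (July 9, 2017 to July 24, 2018), pushing the deadline to May 4, 2019.
Nothing else in the chronology tolls or restarts the period.

May 4, 2019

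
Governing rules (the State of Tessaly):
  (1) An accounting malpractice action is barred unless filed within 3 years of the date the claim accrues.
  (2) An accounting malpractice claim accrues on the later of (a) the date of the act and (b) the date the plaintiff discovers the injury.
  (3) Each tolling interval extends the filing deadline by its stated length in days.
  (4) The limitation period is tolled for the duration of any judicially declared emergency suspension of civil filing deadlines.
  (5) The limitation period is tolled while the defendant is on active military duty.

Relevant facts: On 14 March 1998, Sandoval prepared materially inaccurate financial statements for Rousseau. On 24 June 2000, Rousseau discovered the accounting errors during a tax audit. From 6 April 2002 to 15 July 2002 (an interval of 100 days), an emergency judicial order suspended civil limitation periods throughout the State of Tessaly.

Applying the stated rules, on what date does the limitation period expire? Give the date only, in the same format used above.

2 October 2003

Because discovery on 24 June 2000 post-dates the 14 March 1998 act, accrual under the later-of rule falls on 24 June 2000.
Adding the 3 years base period to 24 June 2000 gives a deadline of 24 June 2003, before any tolling.
Because the emergency suspension of filing deadlines ran from 6 April 2002 to 15 July 2002, the deadline is extended by 100 days to 2 October 2003.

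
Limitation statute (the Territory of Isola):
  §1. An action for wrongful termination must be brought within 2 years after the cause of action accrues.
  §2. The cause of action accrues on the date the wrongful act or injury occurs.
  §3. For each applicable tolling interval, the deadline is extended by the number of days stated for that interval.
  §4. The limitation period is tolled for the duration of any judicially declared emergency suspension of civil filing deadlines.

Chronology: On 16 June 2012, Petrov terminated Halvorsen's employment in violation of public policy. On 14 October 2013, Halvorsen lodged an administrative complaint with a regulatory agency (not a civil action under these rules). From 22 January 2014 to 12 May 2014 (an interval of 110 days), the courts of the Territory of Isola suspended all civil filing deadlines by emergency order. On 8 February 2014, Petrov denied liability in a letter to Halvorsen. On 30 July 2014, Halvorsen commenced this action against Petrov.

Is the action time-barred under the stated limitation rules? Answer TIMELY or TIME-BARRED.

The claim accrued on 16 June 2012, when the wrongful act occurred.
Adding the 2 years base period to 16 June 2012 gives a deadline of 16 June 2014, before any tolling.
Because the emergency suspension of filing deadlines ran from 22 January 2014 to 12 May 2014, the deadline is extended by 110 days to 4 October 2014.
None of the other events listed affects the running of the period under the stated rules.
The 30 July 2014 filing precedes the 4 October 2014 deadline; the claim is timely.

TIMELY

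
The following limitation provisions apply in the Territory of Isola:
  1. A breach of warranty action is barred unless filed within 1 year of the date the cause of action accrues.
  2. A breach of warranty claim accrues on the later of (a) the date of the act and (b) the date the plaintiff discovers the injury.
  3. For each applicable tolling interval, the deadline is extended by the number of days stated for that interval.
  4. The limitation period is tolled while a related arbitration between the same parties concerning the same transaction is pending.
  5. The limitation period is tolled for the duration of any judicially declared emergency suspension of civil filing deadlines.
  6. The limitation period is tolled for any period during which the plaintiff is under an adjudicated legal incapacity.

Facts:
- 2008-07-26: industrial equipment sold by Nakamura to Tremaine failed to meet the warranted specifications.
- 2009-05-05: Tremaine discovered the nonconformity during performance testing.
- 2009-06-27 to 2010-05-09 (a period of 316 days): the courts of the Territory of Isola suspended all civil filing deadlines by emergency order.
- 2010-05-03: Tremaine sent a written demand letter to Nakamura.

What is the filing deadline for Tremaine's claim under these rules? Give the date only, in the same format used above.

2011-03-17

The claim accrued on 2009-05-05 — the later of the 2008-07-26 act and the 2009-05-05 discovery.
1 year from 2009-05-05 is 2010-05-05.
Because the emergency suspension of filing deadlines ran from 2009-06-27 to 2010-05-09, the deadline is extended by 316 days to 2011-03-17.
The other events in the timeline have no effect on the limitation period under the stated rules.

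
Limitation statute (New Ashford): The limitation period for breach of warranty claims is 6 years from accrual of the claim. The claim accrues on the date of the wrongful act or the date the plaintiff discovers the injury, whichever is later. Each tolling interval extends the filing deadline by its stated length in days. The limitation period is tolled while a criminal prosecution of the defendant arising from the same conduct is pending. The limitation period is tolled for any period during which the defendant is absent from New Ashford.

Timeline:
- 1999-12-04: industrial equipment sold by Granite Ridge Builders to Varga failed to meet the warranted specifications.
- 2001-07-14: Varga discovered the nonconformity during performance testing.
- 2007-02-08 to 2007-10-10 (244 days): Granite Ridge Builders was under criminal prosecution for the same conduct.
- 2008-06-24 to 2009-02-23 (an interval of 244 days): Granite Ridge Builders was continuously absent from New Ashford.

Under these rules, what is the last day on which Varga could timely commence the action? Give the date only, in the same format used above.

Because discovery on 2001-07-14 post-dates the 1999-12-04 act, accrual under the later-of rule falls on 2001-07-14.
6 years from 2001-07-14 is 2007-07-14.
The pending criminal prosecution from 2007-02-08 to 2007-10-10 tolled the period for 244 days, extending the deadline to 2008-03-14.
By the time the defendant's absence from the jurisdiction began on 2008-06-24, the limitation period had already expired on 2008-03-14; that interval cannot revive it.

2008-03-14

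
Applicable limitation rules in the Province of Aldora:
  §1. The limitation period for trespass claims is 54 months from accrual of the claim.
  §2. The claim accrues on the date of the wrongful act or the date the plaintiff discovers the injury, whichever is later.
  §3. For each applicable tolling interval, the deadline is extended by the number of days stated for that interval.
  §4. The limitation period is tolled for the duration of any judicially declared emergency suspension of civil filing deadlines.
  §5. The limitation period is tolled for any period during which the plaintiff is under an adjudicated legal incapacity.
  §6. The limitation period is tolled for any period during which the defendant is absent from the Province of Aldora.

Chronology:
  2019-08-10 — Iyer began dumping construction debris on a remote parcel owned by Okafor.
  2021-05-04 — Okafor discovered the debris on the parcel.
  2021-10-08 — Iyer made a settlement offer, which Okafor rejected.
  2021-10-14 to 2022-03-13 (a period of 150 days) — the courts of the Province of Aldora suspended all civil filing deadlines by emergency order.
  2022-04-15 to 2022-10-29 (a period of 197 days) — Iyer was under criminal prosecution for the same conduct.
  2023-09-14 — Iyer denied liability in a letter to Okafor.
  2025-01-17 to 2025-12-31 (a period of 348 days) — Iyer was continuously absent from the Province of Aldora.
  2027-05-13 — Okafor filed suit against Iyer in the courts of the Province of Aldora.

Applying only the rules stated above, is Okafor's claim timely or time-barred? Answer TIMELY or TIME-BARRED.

Taking the later of the act (2019-08-10) and discovery (2021-05-04), the claim accrued on 2021-05-04.
The untolled deadline — 54 months after 2021-05-04 — is 2025-11-04.
The period was tolled for 150 days by the emergency suspension of filing deadlines (2021-10-14 to 2022-03-13), pushing the deadline to 2026-04-03.
The defendant's absence from the jurisdiction from 2025-01-17 to 2025-12-31 tolled the period for 348 days, extending the deadline to 2027-03-17.
Although a criminal prosecution ran from 2022-04-15 to 2022-10-29, the stated rules do not make that a tolling event, so it is disregarded.
None of the other events listed affects the running of the period under the stated rules.
Okafor filed on 2027-05-13, after the 2027-03-17 deadline, so the action is time-barred.

TIME-BARRED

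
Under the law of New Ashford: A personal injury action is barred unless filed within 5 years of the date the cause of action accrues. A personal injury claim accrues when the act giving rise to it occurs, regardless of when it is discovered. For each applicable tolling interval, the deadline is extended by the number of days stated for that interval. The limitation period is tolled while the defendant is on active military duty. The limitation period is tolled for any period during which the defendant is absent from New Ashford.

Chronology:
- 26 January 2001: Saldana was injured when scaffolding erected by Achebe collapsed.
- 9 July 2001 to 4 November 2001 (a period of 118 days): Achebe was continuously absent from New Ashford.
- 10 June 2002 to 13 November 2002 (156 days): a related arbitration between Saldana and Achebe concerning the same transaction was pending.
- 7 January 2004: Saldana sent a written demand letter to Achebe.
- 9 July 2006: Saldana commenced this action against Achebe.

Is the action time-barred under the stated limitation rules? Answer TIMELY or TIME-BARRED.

TIME-BARRED

The cause of action accrued on 26 January 2001, the date of the act.
The untolled deadline — 5 years after 26 January 2001 — is 26 January 2006.
The period was tolled for 118 days by the defendant's absence from the jurisdiction (9 July 2001 to 4 November 2001), pushing the deadline to 24 May 2006.
No stated provision tolls the period for a pending arbitration, so the interval from 10 June 2002 to 13 November 2002 has no effect on the deadline.
Nothing else in the chronology tolls or restarts the period.
Saldana filed on 9 July 2006, after the 24 May 2006 deadline, so the action is time-barred.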